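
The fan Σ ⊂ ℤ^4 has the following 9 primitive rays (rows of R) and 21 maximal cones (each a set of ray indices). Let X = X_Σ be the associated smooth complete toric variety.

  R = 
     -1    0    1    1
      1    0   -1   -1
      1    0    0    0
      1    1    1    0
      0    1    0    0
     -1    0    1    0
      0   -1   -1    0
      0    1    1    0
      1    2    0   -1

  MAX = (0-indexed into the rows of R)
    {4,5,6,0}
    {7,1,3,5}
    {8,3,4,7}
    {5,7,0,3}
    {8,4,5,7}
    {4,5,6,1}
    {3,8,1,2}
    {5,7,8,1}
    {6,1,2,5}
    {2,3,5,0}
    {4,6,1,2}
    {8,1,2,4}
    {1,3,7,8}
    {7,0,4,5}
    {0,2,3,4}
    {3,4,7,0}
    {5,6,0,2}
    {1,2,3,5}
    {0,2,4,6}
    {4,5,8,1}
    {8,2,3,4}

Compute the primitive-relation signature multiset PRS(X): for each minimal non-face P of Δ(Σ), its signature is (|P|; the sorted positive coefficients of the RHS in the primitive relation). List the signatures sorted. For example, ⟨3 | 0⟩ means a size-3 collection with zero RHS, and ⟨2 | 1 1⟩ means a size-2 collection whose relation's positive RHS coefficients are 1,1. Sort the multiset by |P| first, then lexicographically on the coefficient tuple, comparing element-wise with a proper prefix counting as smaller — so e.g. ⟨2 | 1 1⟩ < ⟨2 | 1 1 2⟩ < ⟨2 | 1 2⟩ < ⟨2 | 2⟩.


Δ(Σ) — 9 vertices, 12 min non-faces:

  P = {0,1}:  v_{0} + v_{1} = 0  so sig = ⟨2 | 0⟩
  P = {6,7}:  v_{6} + v_{7} = 0  so sig = ⟨2 | 0⟩
  P = {2,7}:  v_{2} + v_{7} = v_{3}  so sig = ⟨2 | 1⟩
  P = {3,6}:  v_{3} + v_{6} = v_{2}  so sig = ⟨2 | 1⟩
  P = {0,8}:  v_{0} + v_{8} = v_{4} + v_{7}  so sig = ⟨2 | 1 1⟩
  P = {6,8}:  v_{6} + v_{8} = v_{1} + v_{4}  so sig = ⟨2 | 1 1⟩
  P = {1,4,7}:  v_{1} + v_{4} + v_{7} = v_{8}  so sig = ⟨3 | 1⟩
  P = {2,4,5}:  v_{2} + v_{4} + v_{5} = v_{7}  so sig = ⟨3 | 1⟩
  P = {1,3,4}:  v_{1} + v_{3} + v_{4} = v_{2} + v_{8}  so sig = ⟨3 | 1 1⟩
  P = {2,5,8}:  v_{2} + v_{5} + v_{8} = v_{1} + 2·v_{7}  so sig = ⟨3 | 1 2⟩
  P = {3,5,8}:  v_{3} + v_{5} + v_{8} = v_{1} + 3·v_{7}  so sig = ⟨3 | 1 3⟩
  P = {3,4,5}:  v_{3} + v_{4} + v_{5} = 2·v_{7}  so sig = ⟨3 | 2⟩

Sorted signature multiset PRS(X):
    |P|=2: 6 collections, coeffs (), (), (1), (1), (1,1), (1,1)
    |P|=3: 6 collections, coeffs (1), (1), (1,1), (1,2), (1,3), (2)


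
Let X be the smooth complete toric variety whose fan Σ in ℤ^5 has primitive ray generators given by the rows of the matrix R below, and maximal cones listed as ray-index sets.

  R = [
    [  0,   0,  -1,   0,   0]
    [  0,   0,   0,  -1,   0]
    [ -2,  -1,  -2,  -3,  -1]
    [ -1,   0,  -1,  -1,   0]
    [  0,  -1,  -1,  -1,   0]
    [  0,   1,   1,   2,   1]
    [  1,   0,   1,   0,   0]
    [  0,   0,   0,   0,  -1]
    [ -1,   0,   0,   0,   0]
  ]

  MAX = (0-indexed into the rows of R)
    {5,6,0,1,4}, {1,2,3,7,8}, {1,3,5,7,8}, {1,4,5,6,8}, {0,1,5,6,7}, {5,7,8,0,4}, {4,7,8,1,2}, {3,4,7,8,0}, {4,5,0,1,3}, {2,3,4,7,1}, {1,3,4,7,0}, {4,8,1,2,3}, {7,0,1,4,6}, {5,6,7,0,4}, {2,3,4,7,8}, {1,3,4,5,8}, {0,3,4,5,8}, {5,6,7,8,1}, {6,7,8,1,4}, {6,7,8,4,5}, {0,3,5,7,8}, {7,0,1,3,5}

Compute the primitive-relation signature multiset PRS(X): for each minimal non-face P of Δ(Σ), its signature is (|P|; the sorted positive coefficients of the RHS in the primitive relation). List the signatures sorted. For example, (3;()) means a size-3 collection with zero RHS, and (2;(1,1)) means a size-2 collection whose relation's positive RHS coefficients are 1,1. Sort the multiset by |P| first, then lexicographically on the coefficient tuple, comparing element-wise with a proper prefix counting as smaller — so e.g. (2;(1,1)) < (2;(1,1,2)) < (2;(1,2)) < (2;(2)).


Δ(Σ) — 9 vertices, 9 min non-faces:

  {3,6}:  v_{3} + v_{6} = v_{1}  →  sig = (2;(1))
  {2,5}:  v_{2} + v_{5} = v_{3} + v_{8}  →  sig = (2;(1,1))
  {2,6}:  v_{2} + v_{6} = 2·v_{1} + v_{4} + v_{7} + v_{8}  →  sig = (2;(1,1,1,2))
  {0,2}:  v_{0} + v_{2} = 2·v_{3} + v_{4} + v_{7}  →  sig = (2;(1,1,2))
  {0,6,8}:  v_{0} + v_{6} + v_{8} = 0  →  sig = (3;())
  {0,1,8}:  v_{0} + v_{1} + v_{8} = v_{3}  →  sig = (3;(1))
  {1,4,5,7}:  v_{1} + v_{4} + v_{5} + v_{7} = 0  →  sig = (4;())
  {3,4,5,7}:  v_{3} + v_{4} + v_{5} + v_{7} = v_{0} + v_{8}  →  sig = (4;(1,1))
  {1,3,4,7,8}:  v_{1} + v_{3} + v_{4} + v_{7} + v_{8} = v_{2}  →  sig = (5;(1))

so the primitive-relation signature multiset is
{ (2;(1)),  (2;(1,1)),  (2;(1,1,1,2)),  (2;(1,1,2)),  (3;()),  (3;(1)),  (4;()),  (4;(1,1)),  (5;(1)) }


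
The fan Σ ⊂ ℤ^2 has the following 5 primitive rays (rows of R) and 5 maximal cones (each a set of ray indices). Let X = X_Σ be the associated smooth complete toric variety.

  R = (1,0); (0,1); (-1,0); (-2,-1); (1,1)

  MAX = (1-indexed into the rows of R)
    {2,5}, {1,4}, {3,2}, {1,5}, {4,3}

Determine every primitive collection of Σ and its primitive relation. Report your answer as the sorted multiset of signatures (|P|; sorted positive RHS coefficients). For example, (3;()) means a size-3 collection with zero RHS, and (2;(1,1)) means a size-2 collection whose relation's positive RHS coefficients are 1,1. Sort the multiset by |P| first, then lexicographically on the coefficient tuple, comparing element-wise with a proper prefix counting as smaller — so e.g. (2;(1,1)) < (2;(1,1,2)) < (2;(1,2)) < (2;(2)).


Primitive collections (5):

  {1,3}:  v_{1} + v_{3} = 0 ; sig = (2;())
  {1,2}:  v_{1} + v_{2} = v_{5} ; sig = (2;(1))
  {3,5}:  v_{3} + v_{5} = v_{2} ; sig = (2;(1))
  {4,5}:  v_{4} + v_{5} = v_{3} ; sig = (2;(1))
  {2,4}:  v_{2} + v_{4} = 2·v_{3} ; sig = (2;(2))

Hence PRS(X_Σ) =
    |P|=2: 5 collections, coeffs (), (1), (1), (1), (2)


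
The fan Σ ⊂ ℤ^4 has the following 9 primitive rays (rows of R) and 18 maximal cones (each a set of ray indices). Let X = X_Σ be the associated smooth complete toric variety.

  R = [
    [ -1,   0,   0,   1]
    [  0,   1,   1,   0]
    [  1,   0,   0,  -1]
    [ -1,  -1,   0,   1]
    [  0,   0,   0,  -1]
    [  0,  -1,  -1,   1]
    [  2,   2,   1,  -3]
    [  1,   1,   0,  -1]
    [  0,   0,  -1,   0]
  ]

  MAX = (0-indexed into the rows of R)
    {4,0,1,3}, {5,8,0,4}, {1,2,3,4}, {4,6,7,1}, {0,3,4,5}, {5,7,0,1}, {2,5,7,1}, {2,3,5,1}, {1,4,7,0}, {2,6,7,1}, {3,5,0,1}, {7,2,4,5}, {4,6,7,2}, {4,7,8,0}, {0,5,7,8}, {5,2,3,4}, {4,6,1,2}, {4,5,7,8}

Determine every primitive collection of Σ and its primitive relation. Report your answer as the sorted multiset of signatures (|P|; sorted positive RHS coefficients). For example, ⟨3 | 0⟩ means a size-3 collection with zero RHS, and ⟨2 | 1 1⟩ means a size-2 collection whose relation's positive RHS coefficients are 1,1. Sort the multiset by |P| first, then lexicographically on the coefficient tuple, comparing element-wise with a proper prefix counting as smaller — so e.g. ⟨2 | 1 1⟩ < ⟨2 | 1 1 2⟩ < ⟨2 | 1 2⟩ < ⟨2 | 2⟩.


12 collections generate NE(X_Σ); each relation:

  {0,2}:  v_{0} + v_{2} = 0  so sig = ⟨2 | 0⟩
  {3,7}:  v_{3} + v_{7} = 0  so sig = ⟨2 | 0⟩
  {1,8}:  v_{1} + v_{8} = v_{0} + v_{7}  so sig = ⟨2 | 1 1⟩
  {5,6}:  v_{5} + v_{6} = v_{2} + v_{7}  so sig = ⟨2 | 1 1⟩
  {0,6}:  v_{0} + v_{6} = v_{1} + v_{4} + v_{7}  so sig = ⟨2 | 1 1 1⟩
  {2,8}:  v_{2} + v_{8} = v_{4} + v_{5} + v_{7}  so sig = ⟨2 | 1 1 1⟩
  {3,6}:  v_{3} + v_{6} = v_{1} + v_{2} + v_{4}  so sig = ⟨2 | 1 1 1⟩
  {3,8}:  v_{3} + v_{8} = v_{0} + v_{4} + v_{5}  so sig = ⟨2 | 1 1 1⟩
  {6,8}:  v_{6} + v_{8} = v_{4} + 2·v_{7}  so sig = ⟨2 | 1 2⟩
  {1,4,5}:  v_{1} + v_{4} + v_{5} = 0  so sig = ⟨3 | 0⟩
  {0,4,5,7}:  v_{0} + v_{4} + v_{5} + v_{7} = v_{8}  so sig = ⟨4 | 1⟩
  {1,2,4,7}:  v_{1} + v_{2} + v_{4} + v_{7} = v_{6}  so sig = ⟨4 | 1⟩

Hence PRS(X_Σ) =
{ ⟨2 | 0⟩ ×2,  ⟨2 | 1 1⟩ ×2,  ⟨2 | 1 1 1⟩ ×4,  ⟨2 | 1 2⟩,  ⟨3 | 0⟩,  ⟨4 | 1⟩ ×2 }


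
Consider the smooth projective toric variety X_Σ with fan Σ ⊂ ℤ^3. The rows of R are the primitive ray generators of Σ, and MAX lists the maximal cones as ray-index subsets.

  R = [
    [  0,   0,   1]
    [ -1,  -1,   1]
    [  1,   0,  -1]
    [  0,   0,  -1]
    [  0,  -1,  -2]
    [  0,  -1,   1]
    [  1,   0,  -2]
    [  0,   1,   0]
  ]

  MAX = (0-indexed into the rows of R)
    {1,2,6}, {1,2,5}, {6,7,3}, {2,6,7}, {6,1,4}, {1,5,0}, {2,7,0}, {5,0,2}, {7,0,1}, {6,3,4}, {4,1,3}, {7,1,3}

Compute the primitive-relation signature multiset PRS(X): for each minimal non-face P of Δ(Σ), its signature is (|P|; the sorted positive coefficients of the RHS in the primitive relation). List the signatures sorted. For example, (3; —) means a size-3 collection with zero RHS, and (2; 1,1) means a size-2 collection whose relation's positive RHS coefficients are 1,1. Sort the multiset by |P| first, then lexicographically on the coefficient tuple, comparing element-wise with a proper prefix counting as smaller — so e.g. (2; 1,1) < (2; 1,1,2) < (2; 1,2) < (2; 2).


Primitive collections (14):

  P = {0,3}:  v_{0} + v_{3} = 0  →  sig = (2; —)
  P = {0,6}:  v_{0} + v_{6} = v_{2}  →  sig = (2; 1)
  P = {2,3}:  v_{2} + v_{3} = v_{6}  →  sig = (2; 1)
  P = {5,7}:  v_{5} + v_{7} = v_{0}  →  sig = (2; 1)
  P = {0,4}:  v_{0} + v_{4} = v_{1} + v_{6}  →  sig = (2; 1,1)
  P = {3,5}:  v_{3} + v_{5} = v_{1} + v_{2}  →  sig = (2; 1,1)
  P = {4,5}:  v_{4} + v_{5} = 2·v_{1} + v_{2} + v_{6}  →  sig = (2; 1,1,2)
  P = {2,4}:  v_{2} + v_{4} = v_{1} + 2·v_{6}  →  sig = (2; 1,2)
  P = {5,6}:  v_{5} + v_{6} = v_{1} + 2·v_{2}  →  sig = (2; 1,2)
  P = {4,7}:  v_{4} + v_{7} = 2·v_{3}  →  sig = (2; 2)
  P = {1,2,7}:  v_{1} + v_{2} + v_{7} = 0  →  sig = (3; —)
  P = {0,1,2}:  v_{0} + v_{1} + v_{2} = v_{5}  →  sig = (3; 1)
  P = {1,3,6}:  v_{1} + v_{3} + v_{6} = v_{4}  →  sig = (3; 1)
  P = {1,6,7}:  v_{1} + v_{6} + v_{7} = v_{3}  →  sig = (3; 1)

so the primitive-relation signature multiset is
    |P|=2: 10 collections, coeffs (), (1), (1), (1), (1,1), (1,1), (1,1,2), (1,2), (1,2), (2)
    |P|=3: 4 collections, coeffs (), (1), (1), (1)


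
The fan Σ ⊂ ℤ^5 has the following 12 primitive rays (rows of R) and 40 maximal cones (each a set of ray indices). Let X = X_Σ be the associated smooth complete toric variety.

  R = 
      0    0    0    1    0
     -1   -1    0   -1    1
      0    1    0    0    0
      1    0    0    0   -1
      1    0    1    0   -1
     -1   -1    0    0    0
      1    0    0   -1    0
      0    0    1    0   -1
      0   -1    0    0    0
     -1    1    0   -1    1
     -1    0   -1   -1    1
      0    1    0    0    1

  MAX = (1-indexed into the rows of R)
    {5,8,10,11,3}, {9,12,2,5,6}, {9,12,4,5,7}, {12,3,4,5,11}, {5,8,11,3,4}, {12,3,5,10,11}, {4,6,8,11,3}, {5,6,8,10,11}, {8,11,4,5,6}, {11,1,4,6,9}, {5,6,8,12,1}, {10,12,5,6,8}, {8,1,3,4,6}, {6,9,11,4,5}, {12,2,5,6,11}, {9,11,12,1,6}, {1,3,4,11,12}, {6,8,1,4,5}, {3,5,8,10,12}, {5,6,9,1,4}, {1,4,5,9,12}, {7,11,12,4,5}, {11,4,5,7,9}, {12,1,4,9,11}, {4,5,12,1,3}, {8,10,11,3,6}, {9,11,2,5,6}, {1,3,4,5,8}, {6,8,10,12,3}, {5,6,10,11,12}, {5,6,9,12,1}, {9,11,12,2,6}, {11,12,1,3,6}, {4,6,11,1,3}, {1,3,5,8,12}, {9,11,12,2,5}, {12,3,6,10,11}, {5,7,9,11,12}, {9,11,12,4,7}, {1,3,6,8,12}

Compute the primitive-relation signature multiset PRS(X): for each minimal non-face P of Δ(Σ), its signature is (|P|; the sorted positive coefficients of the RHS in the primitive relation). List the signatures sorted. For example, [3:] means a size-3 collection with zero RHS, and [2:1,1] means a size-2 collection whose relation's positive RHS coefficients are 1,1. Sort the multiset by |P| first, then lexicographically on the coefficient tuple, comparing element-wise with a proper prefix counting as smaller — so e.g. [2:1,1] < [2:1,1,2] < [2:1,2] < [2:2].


Minimal non-faces — 24 found among 12 rays, 40 max cones:

  P = {3,9}:  v_{3} + v_{9} = 0  ⟹  sig = [2:]
  P = {8,9}:  v_{8} + v_{9} = v_{5} + v_{6}  ⟹  sig = [2:1,1]
  P = {1,2}:  v_{1} + v_{2} = v_{6} + v_{9} + v_{12}  ⟹  sig = [2:1,1,1]
  P = {1,7}:  v_{1} + v_{7} = v_{4} + v_{9} + v_{12}  ⟹  sig = [2:1,1,1]
  P = {1,10}:  v_{1} + v_{10} = v_{3} + v_{6} + v_{12}  ⟹  sig = [2:1,1,1]
  P = {2,4}:  v_{2} + v_{4} = v_{5} + v_{9} + v_{11}  ⟹  sig = [2:1,1,1]
  P = {4,10}:  v_{4} + v_{10} = v_{3} + v_{5} + v_{11}  ⟹  sig = [2:1,1,1]
  P = {6,7}:  v_{6} + v_{7} = v_{5} + v_{9} + v_{11}  ⟹  sig = [2:1,1,1]
  P = {2,3}:  v_{2} + v_{3} = v_{5} + v_{6} + v_{11} + v_{12}  ⟹  sig = [2:1,1,1,1]
  P = {3,7}:  v_{3} + v_{7} = v_{4} + v_{5} + v_{11} + v_{12}  ⟹  sig = [2:1,1,1,1]
  P = {9,10}:  v_{9} + v_{10} = v_{5} + v_{6} + v_{11} + v_{12}  ⟹  sig = [2:1,1,1,1]
  P = {2,8}:  v_{2} + v_{8} = 2·v_{5} + 2·v_{6} + v_{11} + v_{12}  ⟹  sig = [2:1,1,2,2]
  P = {7,8}:  v_{7} + v_{8} = 2·v_{5} + v_{11}  ⟹  sig = [2:1,2]
  P = {7,10}:  v_{7} + v_{10} = 2·v_{5} + 2·v_{11} + v_{12}  ⟹  sig = [2:1,2,2]
  P = {2,7}:  v_{2} + v_{7} = 2·v_{5} + 2·v_{9} + 2·v_{11} + v_{12}  ⟹  sig = [2:1,2,2,2]
  P = {2,10}:  v_{2} + v_{10} = 2·v_{5} + 2·v_{6} + 2·v_{11} + 2·v_{12}  ⟹  sig = [2:2,2,2,2]
  P = {1,5,11}:  v_{1} + v_{5} + v_{11} = 0  ⟹  sig = [3:]
  P = {4,6,12}:  v_{4} + v_{6} + v_{12} = 0  ⟹  sig = [3:]
  P = {3,5,6}:  v_{3} + v_{5} + v_{6} = v_{8}  ⟹  sig = [3:1]
  P = {8,11,12}:  v_{8} + v_{11} + v_{12} = v_{10}  ⟹  sig = [3:1]
  P = {1,8,11}:  v_{1} + v_{8} + v_{11} = v_{3} + v_{6}  ⟹  sig = [3:1,1]
  P = {4,8,12}:  v_{4} + v_{8} + v_{12} = v_{3} + v_{5}  ⟹  sig = [3:1,1]
  P = {4,5,9,11,12}:  v_{4} + v_{5} + v_{9} + v_{11} + v_{12} = v_{7}  ⟹  sig = [5:1]
  P = {5,6,9,11,12}:  v_{5} + v_{6} + v_{9} + v_{11} + v_{12} = v_{2}  ⟹  sig = [5:1]

Sorted signature multiset PRS(X):
[[2:], [2:1,1], [2:1,1,1], [2:1,1,1], [2:1,1,1], [2:1,1,1], [2:1,1,1], [2:1,1,1], [2:1,1,1,1], [2:1,1,1,1], [2:1,1,1,1], [2:1,1,2,2], [2:1,2], [2:1,2,2], [2:1,2,2,2], [2:2,2,2,2], [3:], [3:], [3:1], [3:1], [3:1,1], [3:1,1], [5:1], [5:1]]


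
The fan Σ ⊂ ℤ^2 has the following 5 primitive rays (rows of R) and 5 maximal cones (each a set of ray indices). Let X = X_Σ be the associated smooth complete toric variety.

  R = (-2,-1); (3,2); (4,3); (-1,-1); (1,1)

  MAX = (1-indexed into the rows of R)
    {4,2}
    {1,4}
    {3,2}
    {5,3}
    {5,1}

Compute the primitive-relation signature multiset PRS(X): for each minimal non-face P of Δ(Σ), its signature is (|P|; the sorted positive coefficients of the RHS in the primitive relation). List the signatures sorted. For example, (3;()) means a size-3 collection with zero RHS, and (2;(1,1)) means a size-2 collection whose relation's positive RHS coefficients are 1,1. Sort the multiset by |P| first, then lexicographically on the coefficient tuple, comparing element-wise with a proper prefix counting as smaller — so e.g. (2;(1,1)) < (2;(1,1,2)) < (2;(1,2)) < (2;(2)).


Σ has 5 primitive collections:

  P = {4,5}:  v_{4} + v_{5} = 0  so sig = (2;())
  P = {1,2}:  v_{1} + v_{2} = v_{5}  so sig = (2;(1))
  P = {2,5}:  v_{2} + v_{5} = v_{3}  so sig = (2;(1))
  P = {3,4}:  v_{3} + v_{4} = v_{2}  so sig = (2;(1))
  P = {1,3}:  v_{1} + v_{3} = 2·v_{5}  so sig = (2;(2))

Hence PRS(X_Σ) =
    |P|=2: 5 collections, coeffs (), (1), (1), (1), (2)


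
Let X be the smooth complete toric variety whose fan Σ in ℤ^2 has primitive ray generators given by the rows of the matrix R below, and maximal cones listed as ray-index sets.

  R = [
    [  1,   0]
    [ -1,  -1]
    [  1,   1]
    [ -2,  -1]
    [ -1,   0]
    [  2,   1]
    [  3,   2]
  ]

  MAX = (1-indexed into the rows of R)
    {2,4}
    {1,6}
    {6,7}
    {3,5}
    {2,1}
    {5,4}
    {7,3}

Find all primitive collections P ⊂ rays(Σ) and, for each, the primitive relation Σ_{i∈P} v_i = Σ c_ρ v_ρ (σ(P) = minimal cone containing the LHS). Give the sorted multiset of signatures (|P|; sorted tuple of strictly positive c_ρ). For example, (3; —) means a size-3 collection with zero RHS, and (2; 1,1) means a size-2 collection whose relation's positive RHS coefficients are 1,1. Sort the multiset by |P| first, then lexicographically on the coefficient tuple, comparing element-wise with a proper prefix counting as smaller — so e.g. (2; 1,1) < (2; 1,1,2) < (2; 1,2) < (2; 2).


14 minimal non-faces of Δ(Σ) (on 7 rays):

  • {1,5}:  v_{1} + v_{5} = 0  ⇒ sig = (2; —)
  • {2,3}:  v_{2} + v_{3} = 0  ⇒ sig = (2; —)
  • {4,6}:  v_{4} + v_{6} = 0  ⇒ sig = (2; —)
  • {1,3}:  v_{1} + v_{3} = v_{6}  ⇒ sig = (2; 1)
  • {1,4}:  v_{1} + v_{4} = v_{2}  ⇒ sig = (2; 1)
  • {2,5}:  v_{2} + v_{5} = v_{4}  ⇒ sig = (2; 1)
  • {2,6}:  v_{2} + v_{6} = v_{1}  ⇒ sig = (2; 1)
  • {2,7}:  v_{2} + v_{7} = v_{6}  ⇒ sig = (2; 1)
  • {3,4}:  v_{3} + v_{4} = v_{5}  ⇒ sig = (2; 1)
  • {3,6}:  v_{3} + v_{6} = v_{7}  ⇒ sig = (2; 1)
  • {4,7}:  v_{4} + v_{7} = v_{3}  ⇒ sig = (2; 1)
  • {5,6}:  v_{5} + v_{6} = v_{3}  ⇒ sig = (2; 1)
  • {1,7}:  v_{1} + v_{7} = 2·v_{6}  ⇒ sig = (2; 2)
  • {5,7}:  v_{5} + v_{7} = 2·v_{3}  ⇒ sig = (2; 2)

Sorted signature multiset PRS(X):
{ (2; —) ×3,  (2; 1) ×9,  (2; 2) ×2 }


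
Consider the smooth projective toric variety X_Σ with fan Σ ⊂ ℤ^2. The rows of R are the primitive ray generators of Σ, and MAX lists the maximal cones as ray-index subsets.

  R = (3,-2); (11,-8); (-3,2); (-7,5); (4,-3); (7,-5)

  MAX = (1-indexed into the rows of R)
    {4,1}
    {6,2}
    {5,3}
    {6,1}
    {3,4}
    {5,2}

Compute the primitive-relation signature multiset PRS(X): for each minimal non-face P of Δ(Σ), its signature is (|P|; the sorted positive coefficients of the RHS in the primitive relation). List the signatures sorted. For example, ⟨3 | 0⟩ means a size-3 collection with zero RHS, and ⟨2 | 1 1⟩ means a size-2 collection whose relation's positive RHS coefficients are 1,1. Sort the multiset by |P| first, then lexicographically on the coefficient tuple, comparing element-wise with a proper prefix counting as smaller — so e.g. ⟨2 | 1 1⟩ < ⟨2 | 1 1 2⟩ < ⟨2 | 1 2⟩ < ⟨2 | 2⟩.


Σ has 9 primitive collections:

  P={1,3}:  v_{1} + v_{3} = 0  ⇒ sig = ⟨2 | 0⟩
  P={4,6}:  v_{4} + v_{6} = 0  ⇒ sig = ⟨2 | 0⟩
  P={1,5}:  v_{1} + v_{5} = v_{6}  ⇒ sig = ⟨2 | 1⟩
  P={2,4}:  v_{2} + v_{4} = v_{5}  ⇒ sig = ⟨2 | 1⟩
  P={3,6}:  v_{3} + v_{6} = v_{5}  ⇒ sig = ⟨2 | 1⟩
  P={4,5}:  v_{4} + v_{5} = v_{3}  ⇒ sig = ⟨2 | 1⟩
  P={5,6}:  v_{5} + v_{6} = v_{2}  ⇒ sig = ⟨2 | 1⟩
  P={1,2}:  v_{1} + v_{2} = 2·v_{6}  ⇒ sig = ⟨2 | 2⟩
  P={2,3}:  v_{2} + v_{3} = 2·v_{5}  ⇒ sig = ⟨2 | 2⟩

Sorted signature multiset PRS(X):
    ⟨2 | 0⟩
    ⟨2 | 0⟩
    ⟨2 | 1⟩
    ⟨2 | 1⟩
    ⟨2 | 1⟩
    ⟨2 | 1⟩
    ⟨2 | 1⟩
    ⟨2 | 2⟩
    ⟨2 | 2⟩


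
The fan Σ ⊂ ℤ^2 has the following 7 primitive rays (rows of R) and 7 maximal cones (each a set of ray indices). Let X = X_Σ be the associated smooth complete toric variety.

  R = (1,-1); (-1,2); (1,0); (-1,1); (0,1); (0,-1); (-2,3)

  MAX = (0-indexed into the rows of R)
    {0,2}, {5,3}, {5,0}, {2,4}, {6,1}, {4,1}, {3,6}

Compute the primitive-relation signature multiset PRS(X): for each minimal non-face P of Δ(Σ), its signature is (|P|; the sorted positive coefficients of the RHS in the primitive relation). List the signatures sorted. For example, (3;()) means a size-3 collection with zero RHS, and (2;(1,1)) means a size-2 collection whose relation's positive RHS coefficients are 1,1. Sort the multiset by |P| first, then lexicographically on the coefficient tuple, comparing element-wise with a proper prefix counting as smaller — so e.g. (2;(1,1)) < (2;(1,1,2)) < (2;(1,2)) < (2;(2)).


Primitive collections (14):

  P = {0,3}:  v_{0} + v_{3} = 0 — sig = (2;())
  P = {4,5}:  v_{4} + v_{5} = 0 — sig = (2;())
  P = {0,1}:  v_{0} + v_{1} = v_{4} — sig = (2;(1))
  P = {0,4}:  v_{0} + v_{4} = v_{2} — sig = (2;(1))
  P = {0,6}:  v_{0} + v_{6} = v_{1} — sig = (2;(1))
  P = {1,3}:  v_{1} + v_{3} = v_{6} — sig = (2;(1))
  P = {1,5}:  v_{1} + v_{5} = v_{3} — sig = (2;(1))
  P = {2,3}:  v_{2} + v_{3} = v_{4} — sig = (2;(1))
  P = {2,5}:  v_{2} + v_{5} = v_{0} — sig = (2;(1))
  P = {3,4}:  v_{3} + v_{4} = v_{1} — sig = (2;(1))
  P = {2,6}:  v_{2} + v_{6} = v_{1} + v_{4} — sig = (2;(1,1))
  P = {1,2}:  v_{1} + v_{2} = 2·v_{4} — sig = (2;(2))
  P = {4,6}:  v_{4} + v_{6} = 2·v_{1} — sig = (2;(2))
  P = {5,6}:  v_{5} + v_{6} = 2·v_{3} — sig = (2;(2))

Signatures (|P|; sorted positive RHS coefficients), sorted:
    (2;())
    (2;())
    (2;(1))
    (2;(1))
    (2;(1))
    (2;(1))
    (2;(1))
    (2;(1))
    (2;(1))
    (2;(1))
    (2;(1,1))
    (2;(2))
    (2;(2))
    (2;(2))


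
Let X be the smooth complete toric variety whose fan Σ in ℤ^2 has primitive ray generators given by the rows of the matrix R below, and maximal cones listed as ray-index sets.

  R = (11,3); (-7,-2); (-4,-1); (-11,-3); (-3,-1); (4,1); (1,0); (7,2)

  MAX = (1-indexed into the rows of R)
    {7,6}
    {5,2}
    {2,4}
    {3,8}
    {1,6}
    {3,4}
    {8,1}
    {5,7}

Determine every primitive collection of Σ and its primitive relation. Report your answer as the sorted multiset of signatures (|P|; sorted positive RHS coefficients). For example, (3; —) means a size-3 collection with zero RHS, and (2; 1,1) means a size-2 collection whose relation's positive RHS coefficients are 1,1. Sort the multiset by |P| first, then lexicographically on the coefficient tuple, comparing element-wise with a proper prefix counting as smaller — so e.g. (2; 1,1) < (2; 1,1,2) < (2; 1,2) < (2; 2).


Primitive collections (20):

  {1,4}:  v_{1} + v_{4} = 0 ; sig = (2; —)
  {2,8}:  v_{2} + v_{8} = 0 ; sig = (2; —)
  {3,6}:  v_{3} + v_{6} = 0 ; sig = (2; —)
  {1,2}:  v_{1} + v_{2} = v_{6} ; sig = (2; 1)
  {1,3}:  v_{1} + v_{3} = v_{8} ; sig = (2; 1)
  {2,3}:  v_{2} + v_{3} = v_{4} ; sig = (2; 1)
  {2,6}:  v_{2} + v_{6} = v_{5} ; sig = (2; 1)
  {3,5}:  v_{3} + v_{5} = v_{2} ; sig = (2; 1)
  {3,7}:  v_{3} + v_{7} = v_{5} ; sig = (2; 1)
  {4,6}:  v_{4} + v_{6} = v_{2} ; sig = (2; 1)
  {4,8}:  v_{4} + v_{8} = v_{3} ; sig = (2; 1)
  {5,6}:  v_{5} + v_{6} = v_{7} ; sig = (2; 1)
  {5,8}:  v_{5} + v_{8} = v_{6} ; sig = (2; 1)
  {6,8}:  v_{6} + v_{8} = v_{1} ; sig = (2; 1)
  {4,7}:  v_{4} + v_{7} = v_{2} + v_{5} ; sig = (2; 1,1)
  {1,5}:  v_{1} + v_{5} = 2·v_{6} ; sig = (2; 2)
  {2,7}:  v_{2} + v_{7} = 2·v_{5} ; sig = (2; 2)
  {4,5}:  v_{4} + v_{5} = 2·v_{2} ; sig = (2; 2)
  {7,8}:  v_{7} + v_{8} = 2·v_{6} ; sig = (2; 2)
  {1,7}:  v_{1} + v_{7} = 3·v_{6} ; sig = (2; 3)

Hence PRS(X_Σ) =
{ (2; —) ×3,  (2; 1) ×11,  (2; 1,1),  (2; 2) ×4,  (2; 3) }


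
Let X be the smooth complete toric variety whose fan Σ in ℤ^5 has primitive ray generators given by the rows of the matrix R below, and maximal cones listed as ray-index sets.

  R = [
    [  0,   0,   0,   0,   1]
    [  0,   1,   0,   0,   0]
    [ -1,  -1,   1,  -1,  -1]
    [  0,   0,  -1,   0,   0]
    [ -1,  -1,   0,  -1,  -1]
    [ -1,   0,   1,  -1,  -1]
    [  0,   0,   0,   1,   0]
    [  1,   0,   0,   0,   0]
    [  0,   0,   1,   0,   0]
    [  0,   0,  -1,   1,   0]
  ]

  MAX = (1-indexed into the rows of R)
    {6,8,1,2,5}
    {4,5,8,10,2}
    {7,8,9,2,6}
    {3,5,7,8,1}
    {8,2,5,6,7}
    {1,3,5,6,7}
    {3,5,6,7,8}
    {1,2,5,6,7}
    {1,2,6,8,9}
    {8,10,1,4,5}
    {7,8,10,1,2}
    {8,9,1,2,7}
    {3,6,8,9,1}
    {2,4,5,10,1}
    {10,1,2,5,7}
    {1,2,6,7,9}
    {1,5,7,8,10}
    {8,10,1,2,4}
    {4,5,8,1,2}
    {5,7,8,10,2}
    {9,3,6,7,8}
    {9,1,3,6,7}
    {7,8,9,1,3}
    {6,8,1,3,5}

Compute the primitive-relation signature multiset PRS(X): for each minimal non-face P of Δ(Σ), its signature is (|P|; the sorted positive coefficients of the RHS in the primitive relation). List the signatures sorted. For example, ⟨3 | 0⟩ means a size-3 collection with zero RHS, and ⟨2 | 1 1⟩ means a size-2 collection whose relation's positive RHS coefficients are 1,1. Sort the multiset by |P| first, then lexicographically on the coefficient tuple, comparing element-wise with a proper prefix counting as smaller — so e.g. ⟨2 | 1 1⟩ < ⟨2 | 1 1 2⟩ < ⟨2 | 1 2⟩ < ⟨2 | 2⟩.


Minimal non-faces — 12 found among 10 rays, 24 max cones:

  P = {4,9}:  v_{4} + v_{9} = 0  ⟹  sig = ⟨2 | 0⟩
  P = {2,3}:  v_{2} + v_{3} = v_{6}  ⟹  sig = ⟨2 | 1⟩
  P = {3,4}:  v_{3} + v_{4} = v_{5}  ⟹  sig = ⟨2 | 1⟩
  P = {4,7}:  v_{4} + v_{7} = v_{10}  ⟹  sig = ⟨2 | 1⟩
  P = {5,9}:  v_{5} + v_{9} = v_{3}  ⟹  sig = ⟨2 | 1⟩
  P = {9,10}:  v_{9} + v_{10} = v_{7}  ⟹  sig = ⟨2 | 1⟩
  P = {3,10}:  v_{3} + v_{10} = v_{5} + v_{7}  ⟹  sig = ⟨2 | 1 1⟩
  P = {4,6}:  v_{4} + v_{6} = v_{2} + v_{5}  ⟹  sig = ⟨2 | 1 1⟩
  P = {6,10}:  v_{6} + v_{10} = v_{2} + v_{5} + v_{7}  ⟹  sig = ⟨2 | 1 1 1⟩
  P = {1,6,7,8}:  v_{1} + v_{6} + v_{7} + v_{8} = v_{9}  ⟹  sig = ⟨4 | 1⟩
  P = {1,2,5,7,8}:  v_{1} + v_{2} + v_{5} + v_{7} + v_{8} = 0  ⟹  sig = ⟨5 | 0⟩
  P = {1,2,5,8,10}:  v_{1} + v_{2} + v_{5} + v_{8} + v_{10} = v_{4}  ⟹  sig = ⟨5 | 1⟩

so the primitive-relation signature multiset is
[⟨2 | 0⟩, ⟨2 | 1⟩, ⟨2 | 1⟩, ⟨2 | 1⟩, ⟨2 | 1⟩, ⟨2 | 1⟩, ⟨2 | 1 1⟩, ⟨2 | 1 1⟩, ⟨2 | 1 1 1⟩, ⟨4 | 1⟩, ⟨5 | 0⟩, ⟨5 | 1⟩]


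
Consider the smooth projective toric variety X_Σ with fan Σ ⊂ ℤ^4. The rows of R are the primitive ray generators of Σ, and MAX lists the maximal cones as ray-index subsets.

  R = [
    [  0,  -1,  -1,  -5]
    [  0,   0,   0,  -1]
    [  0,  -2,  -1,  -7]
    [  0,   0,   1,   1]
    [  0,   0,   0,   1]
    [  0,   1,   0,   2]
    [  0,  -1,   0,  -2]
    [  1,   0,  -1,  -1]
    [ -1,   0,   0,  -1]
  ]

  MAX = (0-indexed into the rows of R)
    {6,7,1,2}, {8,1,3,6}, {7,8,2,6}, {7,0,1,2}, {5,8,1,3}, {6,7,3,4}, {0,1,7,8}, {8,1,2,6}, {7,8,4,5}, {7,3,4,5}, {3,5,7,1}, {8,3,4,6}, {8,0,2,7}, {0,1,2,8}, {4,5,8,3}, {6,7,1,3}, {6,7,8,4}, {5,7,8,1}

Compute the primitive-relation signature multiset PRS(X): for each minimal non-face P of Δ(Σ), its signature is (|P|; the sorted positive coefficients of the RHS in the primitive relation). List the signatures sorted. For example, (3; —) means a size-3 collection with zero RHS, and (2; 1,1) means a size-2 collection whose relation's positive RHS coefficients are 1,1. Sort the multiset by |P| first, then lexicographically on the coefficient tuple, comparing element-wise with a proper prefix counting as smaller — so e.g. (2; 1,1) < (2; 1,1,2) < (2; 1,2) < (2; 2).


Σ has 12 primitive collections:

  P={1,4}:  v_{1} + v_{4} = 0  ⟹  sig = (2; —)
  P={5,6}:  v_{5} + v_{6} = 0  ⟹  sig = (2; —)
  P={0,6}:  v_{0} + v_{6} = v_{2}  ⟹  sig = (2; 1)
  P={2,5}:  v_{2} + v_{5} = v_{0}  ⟹  sig = (2; 1)
  P={0,4}:  v_{0} + v_{4} = v_{6} + v_{7} + v_{8}  ⟹  sig = (2; 1,1,1)
  P={0,5}:  v_{0} + v_{5} = v_{1} + v_{7} + v_{8}  ⟹  sig = (2; 1,1,1)
  P={2,4}:  v_{2} + v_{4} = 2·v_{6} + v_{7} + v_{8}  ⟹  sig = (2; 1,1,2)
  P={0,3}:  v_{0} + v_{3} = 2·v_{1} + v_{6}  ⟹  sig = (2; 1,2)
  P={2,3}:  v_{2} + v_{3} = 2·v_{1} + 2·v_{6}  ⟹  sig = (2; 2,2)
  P={3,7,8}:  v_{3} + v_{7} + v_{8} = v_{1}  ⟹  sig = (3; 1)
  P={1,6,7,8}:  v_{1} + v_{6} + v_{7} + v_{8} = v_{0}  ⟹  sig = (4; 1)
  P={1,2,7,8}:  v_{1} + v_{2} + v_{7} + v_{8} = 2·v_{0}  ⟹  sig = (4; 2)

Sorted signature multiset PRS(X):
{ (2; —) ×2,  (2; 1) ×2,  (2; 1,1,1) ×2,  (2; 1,1,2),  (2; 1,2),  (2; 2,2),  (3; 1),  (4; 1),  (4; 2) }


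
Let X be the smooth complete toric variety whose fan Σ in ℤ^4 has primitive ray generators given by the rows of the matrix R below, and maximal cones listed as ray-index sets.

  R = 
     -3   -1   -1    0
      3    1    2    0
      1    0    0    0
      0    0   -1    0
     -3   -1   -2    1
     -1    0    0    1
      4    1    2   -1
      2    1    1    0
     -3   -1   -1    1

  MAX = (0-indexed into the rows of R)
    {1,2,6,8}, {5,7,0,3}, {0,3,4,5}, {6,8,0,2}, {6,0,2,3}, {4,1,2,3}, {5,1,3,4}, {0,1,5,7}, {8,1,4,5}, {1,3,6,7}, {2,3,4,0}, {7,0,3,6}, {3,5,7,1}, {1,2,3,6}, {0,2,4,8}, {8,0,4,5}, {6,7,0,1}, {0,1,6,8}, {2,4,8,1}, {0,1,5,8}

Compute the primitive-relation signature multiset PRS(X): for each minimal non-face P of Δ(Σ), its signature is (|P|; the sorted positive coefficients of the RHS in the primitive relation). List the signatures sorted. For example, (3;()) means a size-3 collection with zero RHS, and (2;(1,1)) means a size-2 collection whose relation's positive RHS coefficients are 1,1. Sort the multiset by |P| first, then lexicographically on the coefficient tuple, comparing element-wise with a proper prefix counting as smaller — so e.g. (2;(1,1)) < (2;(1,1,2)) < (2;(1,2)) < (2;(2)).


Δ(Σ) — 9 vertices, 10 min non-faces:

  P = {3,8}:  v_{3} + v_{8} = v_{4}  so sig = (2;(1))
  P = {4,6}:  v_{4} + v_{6} = v_{2}  so sig = (2;(1))
  P = {5,6}:  v_{5} + v_{6} = v_{1}  so sig = (2;(1))
  P = {7,8}:  v_{7} + v_{8} = v_{5}  so sig = (2;(1))
  P = {2,5}:  v_{2} + v_{5} = v_{1} + v_{4}  so sig = (2;(1,1))
  P = {2,7}:  v_{2} + v_{7} = v_{1} + v_{3}  so sig = (2;(1,1))
  P = {4,7}:  v_{4} + v_{7} = v_{3} + v_{5}  so sig = (2;(1,1))
  P = {0,1,3}:  v_{0} + v_{1} + v_{3} = 0  so sig = (3;())
  P = {0,1,4}:  v_{0} + v_{1} + v_{4} = v_{8}  so sig = (3;(1))
  P = {0,1,2}:  v_{0} + v_{1} + v_{2} = v_{6} + v_{8}  so sig = (3;(1,1))

Sorted signature multiset PRS(X):
    (2;(1))
    (2;(1))
    (2;(1))
    (2;(1))
    (2;(1,1))
    (2;(1,1))
    (2;(1,1))
    (3;())
    (3;(1))
    (3;(1,1))


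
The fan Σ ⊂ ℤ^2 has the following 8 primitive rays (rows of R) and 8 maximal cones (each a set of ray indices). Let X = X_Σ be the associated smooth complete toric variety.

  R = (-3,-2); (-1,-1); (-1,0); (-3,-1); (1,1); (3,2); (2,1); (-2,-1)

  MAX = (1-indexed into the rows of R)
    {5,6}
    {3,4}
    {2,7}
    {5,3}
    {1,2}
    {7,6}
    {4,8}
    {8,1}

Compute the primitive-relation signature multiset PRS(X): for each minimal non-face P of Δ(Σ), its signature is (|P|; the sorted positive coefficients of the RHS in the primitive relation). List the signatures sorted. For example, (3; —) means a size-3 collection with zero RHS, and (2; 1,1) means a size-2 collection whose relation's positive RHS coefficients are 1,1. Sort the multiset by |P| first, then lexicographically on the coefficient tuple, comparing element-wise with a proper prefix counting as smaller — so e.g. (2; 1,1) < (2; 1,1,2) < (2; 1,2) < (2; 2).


|primitive collections| = 20. Relations:

  P={1,6}:  v_{1} + v_{6} = 0  so sig = (2; —)
  P={2,5}:  v_{2} + v_{5} = 0  so sig = (2; —)
  P={7,8}:  v_{7} + v_{8} = 0  so sig = (2; —)
  P={1,5}:  v_{1} + v_{5} = v_{8}  so sig = (2; 1)
  P={1,7}:  v_{1} + v_{7} = v_{2}  so sig = (2; 1)
  P={2,3}:  v_{2} + v_{3} = v_{8}  so sig = (2; 1)
  P={2,6}:  v_{2} + v_{6} = v_{7}  so sig = (2; 1)
  P={2,8}:  v_{2} + v_{8} = v_{1}  so sig = (2; 1)
  P={3,7}:  v_{3} + v_{7} = v_{5}  so sig = (2; 1)
  P={3,8}:  v_{3} + v_{8} = v_{4}  so sig = (2; 1)
  P={4,7}:  v_{4} + v_{7} = v_{3}  so sig = (2; 1)
  P={5,7}:  v_{5} + v_{7} = v_{6}  so sig = (2; 1)
  P={5,8}:  v_{5} + v_{8} = v_{3}  so sig = (2; 1)
  P={6,8}:  v_{6} + v_{8} = v_{5}  so sig = (2; 1)
  P={4,6}:  v_{4} + v_{6} = v_{3} + v_{5}  so sig = (2; 1,1)
  P={1,3}:  v_{1} + v_{3} = 2·v_{8}  so sig = (2; 2)
  P={2,4}:  v_{2} + v_{4} = 2·v_{8}  so sig = (2; 2)
  P={3,6}:  v_{3} + v_{6} = 2·v_{5}  so sig = (2; 2)
  P={4,5}:  v_{4} + v_{5} = 2·v_{3}  so sig = (2; 2)
  P={1,4}:  v_{1} + v_{4} = 3·v_{8}  so sig = (2; 3)

Sorted signature multiset PRS(X):
{ (2; —) ×3,  (2; 1) ×11,  (2; 1,1),  (2; 2) ×4,  (2; 3) }


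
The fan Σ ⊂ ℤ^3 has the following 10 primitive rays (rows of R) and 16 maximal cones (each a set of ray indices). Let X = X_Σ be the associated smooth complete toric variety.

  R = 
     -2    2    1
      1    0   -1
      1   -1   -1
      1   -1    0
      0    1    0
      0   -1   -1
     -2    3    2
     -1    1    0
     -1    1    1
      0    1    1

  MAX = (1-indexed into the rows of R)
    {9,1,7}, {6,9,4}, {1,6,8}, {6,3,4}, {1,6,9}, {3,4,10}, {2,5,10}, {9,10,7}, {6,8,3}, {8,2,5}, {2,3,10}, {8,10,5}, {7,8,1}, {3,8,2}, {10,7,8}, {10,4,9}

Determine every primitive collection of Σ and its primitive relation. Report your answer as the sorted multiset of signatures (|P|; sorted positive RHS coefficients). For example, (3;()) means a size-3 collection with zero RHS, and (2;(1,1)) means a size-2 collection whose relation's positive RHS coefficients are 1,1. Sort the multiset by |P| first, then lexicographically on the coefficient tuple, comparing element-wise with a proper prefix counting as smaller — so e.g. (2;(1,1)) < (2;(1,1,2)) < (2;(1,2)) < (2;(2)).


|primitive collections| = 23. Relations:

  P = {3,9}:  v_{3} + v_{9} = 0 — sig = (2;())
  P = {4,8}:  v_{4} + v_{8} = 0 — sig = (2;())
  P = {6,10}:  v_{6} + v_{10} = 0 — sig = (2;())
  P = {1,3}:  v_{1} + v_{3} = v_{8} — sig = (2;(1))
  P = {1,4}:  v_{1} + v_{4} = v_{9} — sig = (2;(1))
  P = {1,10}:  v_{1} + v_{10} = v_{7} — sig = (2;(1))
  P = {2,9}:  v_{2} + v_{9} = v_{5} — sig = (2;(1))
  P = {3,5}:  v_{3} + v_{5} = v_{2} — sig = (2;(1))
  P = {6,7}:  v_{6} + v_{7} = v_{1} — sig = (2;(1))
  P = {8,9}:  v_{8} + v_{9} = v_{1} — sig = (2;(1))
  P = {1,2}:  v_{1} + v_{2} = v_{5} + v_{8} — sig = (2;(1,1))
  P = {3,7}:  v_{3} + v_{7} = v_{8} + v_{10} — sig = (2;(1,1))
  P = {4,5}:  v_{4} + v_{5} = v_{3} + v_{10} — sig = (2;(1,1))
  P = {4,7}:  v_{4} + v_{7} = v_{9} + v_{10} — sig = (2;(1,1))
  P = {5,6}:  v_{5} + v_{6} = v_{3} + v_{8} — sig = (2;(1,1))
  P = {5,9}:  v_{5} + v_{9} = v_{8} + v_{10} — sig = (2;(1,1))
  P = {2,7}:  v_{2} + v_{7} = v_{5} + v_{8} + v_{10} — sig = (2;(1,1,1))
  P = {1,5}:  v_{1} + v_{5} = 2·v_{8} + v_{10} — sig = (2;(1,2))
  P = {2,4}:  v_{2} + v_{4} = 2·v_{3} + v_{10} — sig = (2;(1,2))
  P = {2,6}:  v_{2} + v_{6} = 2·v_{3} + v_{8} — sig = (2;(1,2))
  P = {5,7}:  v_{5} + v_{7} = 2·v_{8} + 2·v_{10} — sig = (2;(2,2))
  P = {3,8,10}:  v_{3} + v_{8} + v_{10} = v_{5} — sig = (3;(1))
  P = {2,8,10}:  v_{2} + v_{8} + v_{10} = 2·v_{5} — sig = (3;(2))

Signatures (|P|; sorted positive RHS coefficients), sorted:
[(2;()), (2;()), (2;()), (2;(1)), (2;(1)), (2;(1)), (2;(1)), (2;(1)), (2;(1)), (2;(1)), (2;(1,1)), (2;(1,1)), (2;(1,1)), (2;(1,1)), (2;(1,1)), (2;(1,1)), (2;(1,1,1)), (2;(1,2)), (2;(1,2)), (2;(1,2)), (2;(2,2)), (3;(1)), (3;(2))]


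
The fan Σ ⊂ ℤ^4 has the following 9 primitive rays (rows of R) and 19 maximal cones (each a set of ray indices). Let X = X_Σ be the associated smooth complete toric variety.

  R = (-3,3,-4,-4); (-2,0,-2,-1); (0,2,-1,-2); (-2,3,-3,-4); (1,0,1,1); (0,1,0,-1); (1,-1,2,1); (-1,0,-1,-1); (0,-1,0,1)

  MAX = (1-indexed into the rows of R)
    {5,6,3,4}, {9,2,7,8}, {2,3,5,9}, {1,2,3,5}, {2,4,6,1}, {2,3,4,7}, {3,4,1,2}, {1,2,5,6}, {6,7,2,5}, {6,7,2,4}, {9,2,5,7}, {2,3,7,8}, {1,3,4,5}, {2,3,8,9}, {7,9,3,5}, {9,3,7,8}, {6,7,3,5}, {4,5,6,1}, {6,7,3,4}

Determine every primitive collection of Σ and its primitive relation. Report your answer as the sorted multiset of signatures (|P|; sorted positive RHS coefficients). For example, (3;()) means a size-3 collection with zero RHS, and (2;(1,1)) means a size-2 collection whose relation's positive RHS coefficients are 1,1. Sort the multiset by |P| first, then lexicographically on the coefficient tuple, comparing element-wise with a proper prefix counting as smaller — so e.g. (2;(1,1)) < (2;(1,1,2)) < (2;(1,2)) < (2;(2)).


The 14 primitive collections of Σ (r=9, n=4):

  P={5,8}:  v_{5} + v_{8} = 0 — sig = (2;())
  P={6,9}:  v_{6} + v_{9} = 0 — sig = (2;())
  P={1,8}:  v_{1} + v_{8} = v_{2} + v_{4} — sig = (2;(1,1))
  P={4,9}:  v_{4} + v_{9} = v_{2} + v_{3} — sig = (2;(1,1))
  P={6,8}:  v_{6} + v_{8} = v_{2} + v_{3} + v_{7} — sig = (2;(1,1,1))
  P={1,9}:  v_{1} + v_{9} = 2·v_{2} + v_{3} + v_{5} — sig = (2;(1,1,2))
  P={1,7}:  v_{1} + v_{7} = v_{2} + 2·v_{6} — sig = (2;(1,2))
  P={4,8}:  v_{4} + v_{8} = 2·v_{2} + 2·v_{3} + v_{7} — sig = (2;(1,2,2))
  P={2,3,6}:  v_{2} + v_{3} + v_{6} = v_{4} — sig = (3;(1))
  P={2,4,5}:  v_{2} + v_{4} + v_{5} = v_{1} — sig = (3;(1))
  P={1,3,6}:  v_{1} + v_{3} + v_{6} = 2·v_{4} + v_{5} — sig = (3;(1,2))
  P={4,5,7}:  v_{4} + v_{5} + v_{7} = 2·v_{6} — sig = (3;(2))
  P={2,3,5,7}:  v_{2} + v_{3} + v_{5} + v_{7} = v_{6} — sig = (4;(1))
  P={2,3,7,9}:  v_{2} + v_{3} + v_{7} + v_{9} = v_{8} — sig = (4;(1))

Sorted signature multiset PRS(X):
    (2;())
    (2;())
    (2;(1,1))
    (2;(1,1))
    (2;(1,1,1))
    (2;(1,1,2))
    (2;(1,2))
    (2;(1,2,2))
    (3;(1))
    (3;(1))
    (3;(1,2))
    (3;(2))
    (4;(1))
    (4;(1))


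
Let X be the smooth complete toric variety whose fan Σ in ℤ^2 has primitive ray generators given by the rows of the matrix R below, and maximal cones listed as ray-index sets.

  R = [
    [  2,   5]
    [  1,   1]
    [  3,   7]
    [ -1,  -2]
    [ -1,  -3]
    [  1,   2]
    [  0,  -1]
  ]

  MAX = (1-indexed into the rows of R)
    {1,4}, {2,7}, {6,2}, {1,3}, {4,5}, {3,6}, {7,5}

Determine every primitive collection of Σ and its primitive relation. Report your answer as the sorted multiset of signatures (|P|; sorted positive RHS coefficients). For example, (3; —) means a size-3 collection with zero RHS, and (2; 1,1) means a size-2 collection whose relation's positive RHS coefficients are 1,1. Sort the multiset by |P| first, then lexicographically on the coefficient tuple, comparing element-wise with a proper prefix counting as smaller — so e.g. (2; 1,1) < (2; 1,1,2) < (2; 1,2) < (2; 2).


The 14 primitive collections of Σ (r=7, n=2):

  P = {4,6}:  v_{4} + v_{6} = 0  ⟹  sig = (2; —)
  P = {1,5}:  v_{1} + v_{5} = v_{6}  ⟹  sig = (2; 1)
  P = {1,6}:  v_{1} + v_{6} = v_{3}  ⟹  sig = (2; 1)
  P = {2,4}:  v_{2} + v_{4} = v_{7}  ⟹  sig = (2; 1)
  P = {3,4}:  v_{3} + v_{4} = v_{1}  ⟹  sig = (2; 1)
  P = {4,7}:  v_{4} + v_{7} = v_{5}  ⟹  sig = (2; 1)
  P = {5,6}:  v_{5} + v_{6} = v_{7}  ⟹  sig = (2; 1)
  P = {6,7}:  v_{6} + v_{7} = v_{2}  ⟹  sig = (2; 1)
  P = {1,7}:  v_{1} + v_{7} = 2·v_{6}  ⟹  sig = (2; 2)
  P = {2,5}:  v_{2} + v_{5} = 2·v_{7}  ⟹  sig = (2; 2)
  P = {3,5}:  v_{3} + v_{5} = 2·v_{6}  ⟹  sig = (2; 2)
  P = {1,2}:  v_{1} + v_{2} = 3·v_{6}  ⟹  sig = (2; 3)
  P = {3,7}:  v_{3} + v_{7} = 3·v_{6}  ⟹  sig = (2; 3)
  P = {2,3}:  v_{2} + v_{3} = 4·v_{6}  ⟹  sig = (2; 4)

Signatures (|P|; sorted positive RHS coefficients), sorted:
    (2; —)
    (2; 1)
    (2; 1)
    (2; 1)
    (2; 1)
    (2; 1)
    (2; 1)
    (2; 1)
    (2; 2)
    (2; 2)
    (2; 2)
    (2; 3)
    (2; 3)
    (2; 4)


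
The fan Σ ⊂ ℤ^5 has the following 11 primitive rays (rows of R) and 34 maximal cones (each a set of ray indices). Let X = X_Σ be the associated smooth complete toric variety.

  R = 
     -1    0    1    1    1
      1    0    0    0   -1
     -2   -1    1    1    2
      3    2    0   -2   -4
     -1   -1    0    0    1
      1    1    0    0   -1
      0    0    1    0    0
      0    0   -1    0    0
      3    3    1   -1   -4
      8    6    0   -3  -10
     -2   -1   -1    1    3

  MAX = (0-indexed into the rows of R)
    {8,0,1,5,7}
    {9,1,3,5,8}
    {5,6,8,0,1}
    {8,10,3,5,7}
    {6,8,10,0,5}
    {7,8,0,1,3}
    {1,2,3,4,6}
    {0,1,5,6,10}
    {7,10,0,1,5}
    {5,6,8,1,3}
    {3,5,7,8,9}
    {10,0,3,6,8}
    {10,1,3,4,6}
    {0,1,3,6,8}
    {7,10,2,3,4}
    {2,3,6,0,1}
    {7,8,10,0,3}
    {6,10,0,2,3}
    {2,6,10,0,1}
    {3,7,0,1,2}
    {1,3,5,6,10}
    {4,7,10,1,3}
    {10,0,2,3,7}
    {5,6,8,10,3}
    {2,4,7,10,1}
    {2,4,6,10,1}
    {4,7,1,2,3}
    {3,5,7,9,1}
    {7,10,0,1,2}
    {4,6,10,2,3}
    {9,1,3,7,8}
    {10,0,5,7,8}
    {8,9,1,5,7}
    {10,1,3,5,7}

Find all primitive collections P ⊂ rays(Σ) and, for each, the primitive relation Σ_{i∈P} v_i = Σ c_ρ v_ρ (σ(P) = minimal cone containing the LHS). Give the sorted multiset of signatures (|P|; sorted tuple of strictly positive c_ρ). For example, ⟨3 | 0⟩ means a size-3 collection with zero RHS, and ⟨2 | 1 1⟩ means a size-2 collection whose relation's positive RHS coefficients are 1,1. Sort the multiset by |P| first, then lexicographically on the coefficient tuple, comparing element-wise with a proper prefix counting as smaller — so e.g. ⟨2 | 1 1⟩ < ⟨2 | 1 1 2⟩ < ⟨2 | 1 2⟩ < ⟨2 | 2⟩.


16 collections generate NE(X_Σ); each relation:

  P={4,5}:  v_{4} + v_{5} = 0 — sig = ⟨2 | 0⟩
  P={6,7}:  v_{6} + v_{7} = 0 — sig = ⟨2 | 0⟩
  P={0,4}:  v_{0} + v_{4} = v_{2} — sig = ⟨2 | 1⟩
  P={2,5}:  v_{2} + v_{5} = v_{0} — sig = ⟨2 | 1⟩
  P={4,8}:  v_{4} + v_{8} = v_{0} + v_{3} — sig = ⟨2 | 1 1⟩
  P={4,9}:  v_{4} + v_{9} = v_{1} + v_{3} + v_{7} + v_{8} — sig = ⟨2 | 1 1 1 1⟩
  P={6,9}:  v_{6} + v_{9} = v_{1} + v_{3} + v_{5} + v_{8} — sig = ⟨2 | 1 1 1 1⟩
  P={2,9}:  v_{2} + v_{9} = v_{0} + v_{1} + v_{3} + v_{7} + v_{8} — sig = ⟨2 | 1 1 1 1 1⟩
  P={0,9}:  v_{0} + v_{9} = v_{1} + v_{7} + 2·v_{8} — sig = ⟨2 | 1 1 2⟩
  P={9,10}:  v_{9} + v_{10} = v_{3} + 3·v_{5} + v_{7} — sig = ⟨2 | 1 1 3⟩
  P={2,8}:  v_{2} + v_{8} = 2·v_{0} + v_{3} — sig = ⟨2 | 1 2⟩
  P={0,3,5}:  v_{0} + v_{3} + v_{5} = v_{8} — sig = ⟨3 | 1⟩
  P={1,8,10}:  v_{1} + v_{8} + v_{10} = 2·v_{5} — sig = ⟨3 | 2⟩
  P={1,2,3,10}:  v_{1} + v_{2} + v_{3} + v_{10} = 0 — sig = ⟨4 | 0⟩
  P={0,1,3,10}:  v_{0} + v_{1} + v_{3} + v_{10} = v_{5} — sig = ⟨4 | 1⟩
  P={1,3,5,7,8}:  v_{1} + v_{3} + v_{5} + v_{7} + v_{8} = v_{9} — sig = ⟨5 | 1⟩

Hence PRS(X_Σ) =
[⟨2 | 0⟩, ⟨2 | 0⟩, ⟨2 | 1⟩, ⟨2 | 1⟩, ⟨2 | 1 1⟩, ⟨2 | 1 1 1 1⟩, ⟨2 | 1 1 1 1⟩, ⟨2 | 1 1 1 1 1⟩, ⟨2 | 1 1 2⟩, ⟨2 | 1 1 3⟩, ⟨2 | 1 2⟩, ⟨3 | 1⟩, ⟨3 | 2⟩, ⟨4 | 0⟩, ⟨4 | 1⟩, ⟨5 | 1⟩]
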